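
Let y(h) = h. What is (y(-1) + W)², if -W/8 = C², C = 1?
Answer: 81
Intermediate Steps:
W = -8 (W = -8*1² = -8*1 = -8)
(y(-1) + W)² = (-1 - 8)² = (-9)² = 81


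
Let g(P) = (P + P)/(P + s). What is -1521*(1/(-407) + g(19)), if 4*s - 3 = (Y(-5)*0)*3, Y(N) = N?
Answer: -93974985/32153 ≈ -2922.7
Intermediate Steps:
s = 3/4 (s = 3/4 + (-5*0*3)/4 = 3/4 + (0*3)/4 = 3/4 + (1/4)*0 = 3/4 + 0 = 3/4 ≈ 0.75000)
g(P) = 2*P/(3/4 + P) (g(P) = (P + P)/(P + 3/4) = (2*P)/(3/4 + P) = 2*P/(3/4 + P))
-1521*(1/(-407) + g(19)) = -1521*(1/(-407) + 8*19/(3 + 4*19)) = -1521*(-1/407 + 8*19/(3 + 76)) = -1521*(-1/407 + 8*19/79) = -1521*(-1/407 + 8*19*(1/79)) = -1521*(-1/407 + 152/79) = -1521*61785/32153 = -93974985/32153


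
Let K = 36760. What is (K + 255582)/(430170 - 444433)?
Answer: -292342/14263 ≈ -20.497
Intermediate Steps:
(K + 255582)/(430170 - 444433) = (36760 + 255582)/(430170 - 444433) = 292342/(-14263) = 292342*(-1/14263) = -292342/14263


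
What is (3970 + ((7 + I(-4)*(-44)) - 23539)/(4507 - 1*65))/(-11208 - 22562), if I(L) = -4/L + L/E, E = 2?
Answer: -4402813/37501585 ≈ -0.11740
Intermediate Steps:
I(L) = L/2 - 4/L (I(L) = -4/L + L/2 = L/2 - 4/L)
(3970 + ((7 + I(-4)*(-44)) - 23539)/(4507 - 1*65))/(-11208 - 22562) = (3970 + ((7 + ((½)*(-4) - 4/(-4))*(-44)) - 23539)/(4507 - 1*65))/(-11208 - 22562) = (3970 + ((7 + (-2 - 4*(-¼))*(-44)) - 23539)/(4507 - 65))/(-33770) = (3970 + ((7 + (-2 + 1)*(-44)) - 23539)/4442)*(-1/33770) = (3970 + ((7 - 1*(-44)) - 23539)*(1/4442))*(-1/33770) = (3970 + ((7 + 44) - 23539)*(1/4442))*(-1/33770) = (3970 + (51 - 23539)*(1/4442))*(-1/33770) = (3970 - 23488*1/4442)*(-1/33770) = (3970 - 11744/2221)*(-1/33770) = (8805626/2221)*(-1/33770) = -4402813/37501585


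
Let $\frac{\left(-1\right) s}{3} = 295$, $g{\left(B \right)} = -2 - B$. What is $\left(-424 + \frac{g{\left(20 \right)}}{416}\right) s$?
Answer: $\frac{78059655}{208} \approx 3.7529 \cdot 10^{5}$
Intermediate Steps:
$s = -885$ ($s = \left(-3\right) 295 = -885$)
$\left(-424 + \frac{g{\left(20 \right)}}{416}\right) s = \left(-424 + \frac{-2 - 20}{416}\right) \left(-885\right) = \left(-424 + \left(-2 - 20\right) \frac{1}{416}\right) \left(-885\right) = \left(-424 - \frac{11}{208}\right) \left(-885\right) = \left(- \frac{88203}{208}\right) \left(-885\right) = \frac{78059655}{208}$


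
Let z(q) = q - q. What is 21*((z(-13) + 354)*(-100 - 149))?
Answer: -1851066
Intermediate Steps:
z(q) = 0
21*((z(-13) + 354)*(-100 - 149)) = 21*((0 + 354)*(-100 - 149)) = 21*(354*(-249)) = 21*(-88146) = -1851066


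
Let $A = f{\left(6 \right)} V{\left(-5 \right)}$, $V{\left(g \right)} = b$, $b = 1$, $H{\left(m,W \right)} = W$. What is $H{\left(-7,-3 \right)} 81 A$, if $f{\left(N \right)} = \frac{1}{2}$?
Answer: $- \frac{243}{2} \approx -121.5$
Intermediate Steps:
$f{\left(N \right)} = \frac{1}{2}$
$V{\left(g \right)} = 1$
$A = \frac{1}{2}$ ($A = \frac{1}{2} \cdot 1 = \frac{1}{2} \approx 0.5$)
$H{\left(-7,-3 \right)} 81 A = \left(-3\right) 81 \cdot \frac{1}{2} = \left(-243\right) \frac{1}{2} = - \frac{243}{2}$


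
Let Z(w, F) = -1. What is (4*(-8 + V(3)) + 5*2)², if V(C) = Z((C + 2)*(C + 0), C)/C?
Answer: 4900/9 ≈ 544.44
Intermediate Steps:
V(C) = -1/C
(4*(-8 + V(3)) + 5*2)² = (4*(-8 - 1/3) + 5*2)² = (4*(-8 - 1*⅓) + 10)² = (4*(-8 - ⅓) + 10)² = (4*(-25/3) + 10)² = (-100/3 + 10)² = (-70/3)² = 4900/9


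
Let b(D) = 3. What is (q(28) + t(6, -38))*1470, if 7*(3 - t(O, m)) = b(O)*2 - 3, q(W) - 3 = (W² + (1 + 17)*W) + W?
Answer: 1942710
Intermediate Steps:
q(W) = 3 + W² + 19*W (q(W) = 3 + ((W² + (1 + 17)*W) + W) = 3 + ((W² + 18*W) + W) = 3 + (W² + 19*W) = 3 + W² + 19*W)
t(O, m) = 18/7 (t(O, m) = 3 - (3*2 - 3)/7 = 3 - (6 - 3)/7 = 3 - ⅐*3 = 3 - 3/7 = 18/7)
(q(28) + t(6, -38))*1470 = ((3 + 28² + 19*28) + 18/7)*1470 = ((3 + 784 + 532) + 18/7)*1470 = (1319 + 18/7)*1470 = (9251/7)*1470 = 1942710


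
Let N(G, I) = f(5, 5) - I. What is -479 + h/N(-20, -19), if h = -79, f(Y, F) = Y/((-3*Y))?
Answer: -27061/56 ≈ -483.23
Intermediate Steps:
f(Y, F) = -⅓ (f(Y, F) = Y*(-1/(3*Y)) = -⅓)
N(G, I) = -⅓ - I
-479 + h/N(-20, -19) = -479 - 79/(-⅓ - 1*(-19)) = -479 - 79/(-⅓ + 19) = -479 - 79/56/3 = -479 - 79*3/56 = -479 - 237/56 = -27061/56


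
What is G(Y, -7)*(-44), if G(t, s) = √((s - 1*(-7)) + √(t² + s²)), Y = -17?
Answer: -44*2^(¼)*√13 ≈ -188.66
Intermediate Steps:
G(t, s) = √(7 + s + √(s² + t²)) (G(t, s) = √((s + 7) + √(s² + t²)) = √((7 + s) + √(s² + t²)) = √(7 + s + √(s² + t²)))
G(Y, -7)*(-44) = √(7 - 7 + √((-7)² + (-17)²))*(-44) = √(7 - 7 + √(49 + 289))*(-44) = √(7 - 7 + √338)*(-44) = √(7 - 7 + 13*√2)*(-44) = √(13*√2)*(-44) = (2^(¼)*√13)*(-44) = -44*2^(¼)*√13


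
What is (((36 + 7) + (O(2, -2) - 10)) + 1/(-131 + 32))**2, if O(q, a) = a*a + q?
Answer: 14899600/9801 ≈ 1520.2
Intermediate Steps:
O(q, a) = q + a**2 (O(q, a) = a**2 + q = q + a**2)
(((36 + 7) + (O(2, -2) - 10)) + 1/(-131 + 32))**2 = (((36 + 7) + ((2 + (-2)**2) - 10)) + 1/(-131 + 32))**2 = ((43 + ((2 + 4) - 10)) + 1/(-99))**2 = ((43 + (6 - 10)) - 1/99)**2 = ((43 - 4) - 1/99)**2 = (39 - 1/99)**2 = (3860/99)**2 = 14899600/9801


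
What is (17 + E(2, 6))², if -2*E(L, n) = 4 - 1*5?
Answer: 1225/4 ≈ 306.25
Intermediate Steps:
E(L, n) = ½ (E(L, n) = -(4 - 1*5)/2 = -(4 - 5)/2 = -½*(-1) = ½)
(17 + E(2, 6))² = (17 + ½)² = (35/2)² = 1225/4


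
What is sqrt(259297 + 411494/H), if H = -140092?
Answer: sqrt(1272211309598090)/70046 ≈ 509.21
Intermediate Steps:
sqrt(259297 + 411494/H) = sqrt(259297 + 411494/(-140092)) = sqrt(259297 + 411494*(-1/140092)) = sqrt(259297 - 205747/70046) = sqrt(18162511915/70046) = sqrt(1272211309598090)/70046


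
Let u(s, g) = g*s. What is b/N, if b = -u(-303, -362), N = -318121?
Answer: 109686/318121 ≈ 0.34479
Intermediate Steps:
b = -109686 (b = -(-362)*(-303) = -1*109686 = -109686)
b/N = -109686/(-318121) = -109686*(-1/318121) = 109686/318121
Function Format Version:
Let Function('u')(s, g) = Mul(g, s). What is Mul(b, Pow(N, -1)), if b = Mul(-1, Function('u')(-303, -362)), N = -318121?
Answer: Rational(109686, 318121) ≈ 0.34479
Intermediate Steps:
b = -109686 (b = Mul(-1, Mul(-362, -303)) = Mul(-1, 109686) = -109686)
Mul(b, Pow(N, -1)) = Mul(-109686, Pow(-318121, -1)) = Mul(-109686, Rational(-1, 318121)) = Rational(109686, 318121)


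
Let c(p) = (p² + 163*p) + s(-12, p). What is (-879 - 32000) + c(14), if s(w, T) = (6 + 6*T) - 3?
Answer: -30314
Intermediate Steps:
s(w, T) = 3 + 6*T
c(p) = 3 + p² + 169*p (c(p) = (p² + 163*p) + (3 + 6*p) = 3 + p² + 169*p)
(-879 - 32000) + c(14) = (-879 - 32000) + (3 + 14² + 169*14) = -32879 + (3 + 196 + 2366) = -32879 + 2565 = -30314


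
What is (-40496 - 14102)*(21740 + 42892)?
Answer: -3528777936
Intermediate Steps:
(-40496 - 14102)*(21740 + 42892) = -54598*64632 = -3528777936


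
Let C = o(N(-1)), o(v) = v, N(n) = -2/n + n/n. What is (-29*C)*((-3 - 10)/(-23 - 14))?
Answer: -1131/37 ≈ -30.568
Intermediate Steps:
N(n) = 1 - 2/n (N(n) = -2/n + 1 = 1 - 2/n)
C = 3 (C = (-2 - 1)/(-1) = -1*(-3) = 3)
(-29*C)*((-3 - 10)/(-23 - 14)) = (-29*3)*((-3 - 10)/(-23 - 14)) = -(-1131)/(-37) = -(-1131)*(-1)/37 = -87*13/37 = -1131/37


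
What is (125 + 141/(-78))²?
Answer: 10259209/676 ≈ 15176.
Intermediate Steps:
(125 + 141/(-78))² = (125 + 141*(-1/78))² = (125 - 47/26)² = (3203/26)² = 10259209/676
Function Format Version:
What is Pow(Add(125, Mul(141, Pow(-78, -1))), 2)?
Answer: Rational(10259209, 676) ≈ 15176.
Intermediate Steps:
Pow(Add(125, Mul(141, Pow(-78, -1))), 2) = Pow(Add(125, Mul(141, Rational(-1, 78))), 2) = Pow(Add(125, Rational(-47, 26)), 2) = Pow(Rational(3203, 26), 2) = Rational(10259209, 676)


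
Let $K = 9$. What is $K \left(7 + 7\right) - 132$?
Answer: $-6$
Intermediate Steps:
$K \left(7 + 7\right) - 132 = 9 \left(7 + 7\right) - 132 = 9 \cdot 14 - 132 = 126 - 132 = -6$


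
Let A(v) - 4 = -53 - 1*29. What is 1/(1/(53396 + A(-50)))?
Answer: 53318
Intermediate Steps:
A(v) = -78 (A(v) = 4 + (-53 - 1*29) = 4 + (-53 - 29) = 4 - 82 = -78)
1/(1/(53396 + A(-50))) = 1/(1/(53396 - 78)) = 1/(1/53318) = 53318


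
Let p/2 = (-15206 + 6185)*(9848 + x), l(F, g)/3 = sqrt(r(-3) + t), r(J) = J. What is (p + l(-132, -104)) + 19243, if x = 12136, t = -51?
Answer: -396616085 + 9*I*sqrt(6) ≈ -3.9662e+8 + 22.045*I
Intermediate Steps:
l(F, g) = 9*I*sqrt(6) (l(F, g) = 3*sqrt(-3 - 51) = 3*sqrt(-54) = 3*(3*I*sqrt(6)) = 9*I*sqrt(6))
p = -396635328 (p = 2*((-15206 + 6185)*(9848 + 12136)) = 2*(-9021*21984) = 2*(-198317664) = -396635328)
(p + l(-132, -104)) + 19243 = (-396635328 + 9*I*sqrt(6)) + 19243 = -396616085 + 9*I*sqrt(6)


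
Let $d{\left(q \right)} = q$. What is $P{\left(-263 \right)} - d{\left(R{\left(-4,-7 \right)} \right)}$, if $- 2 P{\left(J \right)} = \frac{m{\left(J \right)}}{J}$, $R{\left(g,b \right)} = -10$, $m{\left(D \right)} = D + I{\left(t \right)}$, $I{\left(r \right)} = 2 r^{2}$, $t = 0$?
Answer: $\frac{19}{2} \approx 9.5$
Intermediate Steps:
$m{\left(D \right)} = D$ ($m{\left(D \right)} = D + 2 \cdot 0^{2} = D + 2 \cdot 0 = D + 0 = D$)
$P{\left(J \right)} = - \frac{1}{2}$ ($P{\left(J \right)} = - \frac{J \frac{1}{J}}{2} = \left(- \frac{1}{2}\right) 1 = - \frac{1}{2}$)
$P{\left(-263 \right)} - d{\left(R{\left(-4,-7 \right)} \right)} = - \frac{1}{2} - -10 = - \frac{1}{2} + 10 = \frac{19}{2}$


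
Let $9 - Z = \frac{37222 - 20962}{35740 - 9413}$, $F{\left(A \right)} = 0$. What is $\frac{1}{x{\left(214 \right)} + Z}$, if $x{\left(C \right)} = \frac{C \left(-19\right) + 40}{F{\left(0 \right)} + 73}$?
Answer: $- \frac{1921871}{89882643} \approx -0.021382$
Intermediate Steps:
$x{\left(C \right)} = \frac{40}{73} - \frac{19 C}{73}$ ($x{\left(C \right)} = \frac{C \left(-19\right) + 40}{0 + 73} = \frac{- 19 C + 40}{73} = \left(40 - 19 C\right) \frac{1}{73} = \frac{40}{73} - \frac{19 C}{73}$)
$Z = \frac{220683}{26327}$ ($Z = 9 - \frac{37222 - 20962}{35740 - 9413} = 9 - \frac{16260}{26327} = \frac{220683}{26327} \approx 8.3824$)
$\frac{1}{x{\left(214 \right)} + Z} = \frac{1}{\left(\frac{40}{73} - \frac{4066}{73}\right) + \frac{220683}{26327}} = \frac{1}{- \frac{4026}{73} + \frac{220683}{26327}} = \frac{1}{- \frac{89882643}{1921871}} = - \frac{1921871}{89882643}$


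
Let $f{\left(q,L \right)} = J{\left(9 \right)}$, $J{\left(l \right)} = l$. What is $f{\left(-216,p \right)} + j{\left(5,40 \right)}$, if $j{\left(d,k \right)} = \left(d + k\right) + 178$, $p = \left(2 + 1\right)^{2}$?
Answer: $232$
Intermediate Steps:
$p = 9$ ($p = 3^{2} = 9$)
$f{\left(q,L \right)} = 9$
$j{\left(d,k \right)} = 178 + d + k$
$f{\left(-216,p \right)} + j{\left(5,40 \right)} = 9 + \left(178 + 5 + 40\right) = 9 + 223 = 232$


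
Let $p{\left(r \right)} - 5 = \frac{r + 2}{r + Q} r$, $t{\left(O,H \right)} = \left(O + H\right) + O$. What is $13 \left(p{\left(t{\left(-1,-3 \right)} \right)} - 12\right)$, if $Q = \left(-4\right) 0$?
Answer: $-130$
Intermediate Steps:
$Q = 0$
$t{\left(O,H \right)} = H + 2 O$ ($t{\left(O,H \right)} = \left(H + O\right) + O = H + 2 O$)
$p{\left(r \right)} = 7 + r$ ($p{\left(r \right)} = 5 + \frac{r + 2}{r + 0} r = 5 + \frac{2 + r}{r} r = 5 + \left(2 + r\right) = 7 + r$)
$13 \left(p{\left(t{\left(-1,-3 \right)} \right)} - 12\right) = 13 \left(\left(7 + \left(-3 + 2 \left(-1\right)\right)\right) - 12\right) = 13 \left(\left(7 - 5\right) - 12\right) = 13 \left(2 - 12\right) = 13 \left(-10\right) = -130$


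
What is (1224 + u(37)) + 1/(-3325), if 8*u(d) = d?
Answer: 32681417/26600 ≈ 1228.6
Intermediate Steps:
u(d) = d/8
(1224 + u(37)) + 1/(-3325) = (1224 + (⅛)*37) + 1/(-3325) = (1224 + 37/8) - 1/3325 = 9829/8 - 1/3325 = 32681417/26600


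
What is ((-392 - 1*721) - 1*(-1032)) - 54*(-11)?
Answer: 513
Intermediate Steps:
((-392 - 1*721) - 1*(-1032)) - 54*(-11) = ((-392 - 721) + 1032) + 594 = (-1113 + 1032) + 594 = -81 + 594 = 513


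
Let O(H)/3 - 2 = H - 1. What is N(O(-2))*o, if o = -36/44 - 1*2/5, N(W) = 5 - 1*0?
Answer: -67/11 ≈ -6.0909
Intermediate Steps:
O(H) = 3 + 3*H (O(H) = 6 + 3*(H - 1) = 6 + 3*(-1 + H) = 6 + (-3 + 3*H) = 3 + 3*H)
N(W) = 5 (N(W) = 5 + 0 = 5)
o = -67/55 (o = -36*1/44 - 2*1/5 = -9/11 - 2/5 = -67/55 ≈ -1.2182)
N(O(-2))*o = 5*(-67/55) = -67/11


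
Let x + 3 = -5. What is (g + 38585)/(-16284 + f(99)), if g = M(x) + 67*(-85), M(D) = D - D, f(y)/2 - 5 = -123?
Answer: -3289/1652 ≈ -1.9909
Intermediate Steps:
x = -8 (x = -3 - 5 = -8)
f(y) = -236 (f(y) = 10 + 2*(-123) = 10 - 246 = -236)
M(D) = 0
g = -5695 (g = 0 + 67*(-85) = 0 - 5695 = -5695)
(g + 38585)/(-16284 + f(99)) = (-5695 + 38585)/(-16284 - 236) = 32890/(-16520) = 32890*(-1/16520) = -3289/1652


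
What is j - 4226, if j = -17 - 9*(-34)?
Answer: -3937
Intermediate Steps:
j = 289 (j = -17 + 306 = 289)
j - 4226 = 289 - 4226 = -3937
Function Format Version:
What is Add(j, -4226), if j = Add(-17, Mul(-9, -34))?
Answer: -3937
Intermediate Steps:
j = 289 (j = Add(-17, 306) = 289)
Add(j, -4226) = Add(289, -4226) = -3937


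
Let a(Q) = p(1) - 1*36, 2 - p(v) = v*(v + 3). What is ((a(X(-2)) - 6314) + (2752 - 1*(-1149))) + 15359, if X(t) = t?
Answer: 12908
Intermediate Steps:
p(v) = 2 - v*(3 + v) (p(v) = 2 - v*(v + 3) = 2 - v*(3 + v))
a(Q) = -38 (a(Q) = (2 - 1*1**2 - 3*1) - 1*36 = (2 - 1*1 - 3) - 36 = (2 - 1 - 3) - 36 = -2 - 36 = -38)
((a(X(-2)) - 6314) + (2752 - 1*(-1149))) + 15359 = ((-38 - 6314) + (2752 - 1*(-1149))) + 15359 = (-6352 + (2752 + 1149)) + 15359 = (-6352 + 3901) + 15359 = -2451 + 15359 = 12908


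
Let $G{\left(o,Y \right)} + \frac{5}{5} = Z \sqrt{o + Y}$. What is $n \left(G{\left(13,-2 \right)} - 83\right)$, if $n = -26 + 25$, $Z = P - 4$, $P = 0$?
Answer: $84 + 4 \sqrt{11} \approx 97.266$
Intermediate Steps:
$Z = -4$ ($Z = 0 - 4 = -4$)
$n = -1$
$G{\left(o,Y \right)} = -1 - 4 \sqrt{Y + o}$ ($G{\left(o,Y \right)} = -1 - 4 \sqrt{o + Y} = -1 - 4 \sqrt{Y + o}$)
$n \left(G{\left(13,-2 \right)} - 83\right) = - (\left(-1 - 4 \sqrt{-2 + 13}\right) - 83) = - (\left(-1 - 4 \sqrt{11}\right) - 83) = - (-84 - 4 \sqrt{11}) = 84 + 4 \sqrt{11}$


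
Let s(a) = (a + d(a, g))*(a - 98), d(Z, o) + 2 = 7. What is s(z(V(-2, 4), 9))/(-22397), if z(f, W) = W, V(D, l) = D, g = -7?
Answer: 1246/22397 ≈ 0.055632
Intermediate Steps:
d(Z, o) = 5 (d(Z, o) = -2 + 7 = 5)
s(a) = (-98 + a)*(5 + a) (s(a) = (a + 5)*(a - 98) = (5 + a)*(-98 + a) = (-98 + a)*(5 + a))
s(z(V(-2, 4), 9))/(-22397) = (-490 + 9² - 93*9)/(-22397) = (-490 + 81 - 837)*(-1/22397) = -1246*(-1/22397) = 1246/22397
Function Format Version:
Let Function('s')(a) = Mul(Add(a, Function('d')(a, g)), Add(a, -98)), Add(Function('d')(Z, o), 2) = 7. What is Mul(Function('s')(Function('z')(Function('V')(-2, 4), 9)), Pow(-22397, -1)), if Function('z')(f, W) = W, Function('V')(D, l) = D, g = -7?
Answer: Rational(1246, 22397) ≈ 0.055632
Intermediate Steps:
Function('d')(Z, o) = 5 (Function('d')(Z, o) = Add(-2, 7) = 5)
Function('s')(a) = Mul(Add(-98, a), Add(5, a)) (Function('s')(a) = Mul(Add(a, 5), Add(a, -98)) = Mul(Add(5, a), Add(-98, a)) = Mul(Add(-98, a), Add(5, a)))
Mul(Function('s')(Function('z')(Function('V')(-2, 4), 9)), Pow(-22397, -1)) = Mul(Add(-490, Pow(9, 2), Mul(-93, 9)), Pow(-22397, -1)) = Mul(Add(-490, 81, -837), Rational(-1, 22397)) = Mul(-1246, Rational(-1, 22397)) = Rational(1246, 22397)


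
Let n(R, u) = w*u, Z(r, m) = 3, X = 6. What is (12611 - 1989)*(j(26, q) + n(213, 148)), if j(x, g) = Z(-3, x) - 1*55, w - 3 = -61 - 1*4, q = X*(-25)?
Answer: -98019816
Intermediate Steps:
q = -150 (q = 6*(-25) = -150)
w = -62 (w = 3 + (-61 - 1*4) = 3 + (-61 - 4) = 3 - 65 = -62)
j(x, g) = -52 (j(x, g) = 3 - 1*55 = 3 - 55 = -52)
n(R, u) = -62*u
(12611 - 1989)*(j(26, q) + n(213, 148)) = (12611 - 1989)*(-52 - 62*148) = 10622*(-52 - 9176) = 10622*(-9228) = -98019816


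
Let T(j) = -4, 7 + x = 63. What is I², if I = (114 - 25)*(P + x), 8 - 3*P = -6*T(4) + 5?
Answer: 19018321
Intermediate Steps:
x = 56 (x = -7 + 63 = 56)
P = -7 (P = 8/3 - (-6*(-4) + 5)/3 = 8/3 - (24 + 5)/3 = 8/3 - ⅓*29 = 8/3 - 29/3 = -7)
I = 4361 (I = (114 - 25)*(-7 + 56) = 89*49 = 4361)
I² = 4361² = 19018321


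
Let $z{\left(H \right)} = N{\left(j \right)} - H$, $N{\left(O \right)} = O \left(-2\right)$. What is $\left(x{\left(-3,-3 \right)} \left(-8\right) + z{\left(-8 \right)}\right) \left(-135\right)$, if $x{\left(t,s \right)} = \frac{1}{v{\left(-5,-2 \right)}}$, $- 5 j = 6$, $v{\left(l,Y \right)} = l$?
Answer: $-1620$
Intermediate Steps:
$j = - \frac{6}{5}$ ($j = \left(- \frac{1}{5}\right) 6 = - \frac{6}{5} \approx -1.2$)
$N{\left(O \right)} = - 2 O$
$x{\left(t,s \right)} = - \frac{1}{5}$ ($x{\left(t,s \right)} = \frac{1}{-5} = - \frac{1}{5}$)
$z{\left(H \right)} = \frac{12}{5} - H$ ($z{\left(H \right)} = \left(-2\right) \left(- \frac{6}{5}\right) - H = \frac{12}{5} - H$)
$\left(x{\left(-3,-3 \right)} \left(-8\right) + z{\left(-8 \right)}\right) \left(-135\right) = \left(\left(- \frac{1}{5}\right) \left(-8\right) + \left(\frac{12}{5} - -8\right)\right) \left(-135\right) = \left(\frac{8}{5} + \left(\frac{12}{5} + 8\right)\right) \left(-135\right) = \left(\frac{8}{5} + \frac{52}{5}\right) \left(-135\right) = 12 \left(-135\right) = -1620$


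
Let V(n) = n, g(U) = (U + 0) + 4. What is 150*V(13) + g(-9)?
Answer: 1945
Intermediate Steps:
g(U) = 4 + U (g(U) = U + 4 = 4 + U)
150*V(13) + g(-9) = 150*13 + (4 - 9) = 1950 - 5 = 1945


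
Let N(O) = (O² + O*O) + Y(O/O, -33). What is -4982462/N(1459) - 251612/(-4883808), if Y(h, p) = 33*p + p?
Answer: -90869010611/81197886570 ≈ -1.1191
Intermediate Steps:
Y(h, p) = 34*p
N(O) = -1122 + 2*O² (N(O) = (O² + O*O) + 34*(-33) = (O² + O²) - 1122 = 2*O² - 1122 = -1122 + 2*O²)
-4982462/N(1459) - 251612/(-4883808) = -4982462/(-1122 + 2*1459²) - 251612/(-4883808) = -4982462/(-1122 + 2*2128681) - 251612*(-1/4883808) = -4982462/(-1122 + 4257362) + 62903/1220952 = -4982462/4256240 + 62903/1220952 = -4982462*1/4256240 + 62903/1220952 = -2491231/2128120 + 62903/1220952 = -90869010611/81197886570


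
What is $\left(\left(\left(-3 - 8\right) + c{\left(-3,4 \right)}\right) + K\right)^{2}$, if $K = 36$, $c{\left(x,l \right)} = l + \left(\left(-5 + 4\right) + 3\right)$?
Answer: $961$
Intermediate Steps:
$c{\left(x,l \right)} = 2 + l$ ($c{\left(x,l \right)} = l + \left(-1 + 3\right) = l + 2 = 2 + l$)
$\left(\left(\left(-3 - 8\right) + c{\left(-3,4 \right)}\right) + K\right)^{2} = \left(\left(\left(-3 - 8\right) + \left(2 + 4\right)\right) + 36\right)^{2} = \left(\left(-11 + 6\right) + 36\right)^{2} = \left(-5 + 36\right)^{2} = 31^{2} = 961$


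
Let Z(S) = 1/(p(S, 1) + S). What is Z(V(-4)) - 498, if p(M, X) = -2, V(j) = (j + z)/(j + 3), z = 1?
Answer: -497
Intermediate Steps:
V(j) = (1 + j)/(3 + j) (V(j) = (j + 1)/(j + 3) = (1 + j)/(3 + j))
Z(S) = 1/(-2 + S)
Z(V(-4)) - 498 = 1/(-2 + (1 - 4)/(3 - 4)) - 498 = 1/(-2 - 3/(-1)) - 498 = 1/(-2 - 1*(-3)) - 498 = 1/(-2 + 3) - 498 = 1/1 - 498 = 1 - 498 = -497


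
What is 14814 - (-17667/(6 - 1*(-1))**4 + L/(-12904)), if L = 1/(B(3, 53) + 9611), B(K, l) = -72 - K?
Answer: 4378957798042465/295449158144 ≈ 14821.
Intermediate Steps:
L = 1/9536 (L = 1/((-72 - 1*3) + 9611) = 1/((-72 - 3) + 9611) = 1/(-75 + 9611) = 1/9536 ≈ 0.00010487)
14814 - (-17667/(6 - 1*(-1))**4 + L/(-12904)) = 14814 - (-17667/(6 - 1*(-1))**4 + (1/9536)/(-12904)) = 14814 - (-17667/(6 + 1)**4 + (1/9536)*(-1/12904)) = 14814 - (-17667/(7**4) - 1/123052544) = 14814 - (-17667/2401 - 1/123052544) = 14814 - 1*(-2173969297249/295449158144) = 14814 + 2173969297249/295449158144 = 4378957798042465/295449158144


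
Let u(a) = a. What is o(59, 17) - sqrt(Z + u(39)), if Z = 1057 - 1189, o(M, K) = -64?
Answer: -64 - I*sqrt(93) ≈ -64.0 - 9.6436*I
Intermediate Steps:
Z = -132
o(59, 17) - sqrt(Z + u(39)) = -64 - sqrt(-132 + 39) = -64 - sqrt(-93) = -64 - I*sqrt(93)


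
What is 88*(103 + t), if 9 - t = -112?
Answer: 19712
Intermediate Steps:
t = 121 (t = 9 - 1*(-112) = 9 + 112 = 121)
88*(103 + t) = 88*(103 + 121) = 88*224 = 19712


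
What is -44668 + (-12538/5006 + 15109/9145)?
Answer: -1022467128758/22889935 ≈ -44669.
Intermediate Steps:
-44668 + (-12538/5006 + 15109/9145) = -44668 + (-12538*1/5006 + 15109*(1/9145)) = -44668 + (-6269/2503 + 15109/9145) = -44668 - 19512178/22889935 = -1022467128758/22889935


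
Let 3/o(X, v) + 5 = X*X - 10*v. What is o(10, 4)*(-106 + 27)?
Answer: -237/55 ≈ -4.3091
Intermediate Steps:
o(X, v) = 3/(-5 + X**2 - 10*v) (o(X, v) = 3/(-5 + (X*X - 10*v)) = 3/(-5 + (X**2 - 10*v)) = 3/(-5 + X**2 - 10*v))
o(10, 4)*(-106 + 27) = (-3/(5 - 1*10**2 + 10*4))*(-106 + 27) = -3/(5 - 1*100 + 40)*(-79) = -3/(5 - 100 + 40)*(-79) = -3/(-55)*(-79) = -3*(-1/55)*(-79) = (3/55)*(-79) = -237/55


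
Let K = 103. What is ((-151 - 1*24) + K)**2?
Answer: 5184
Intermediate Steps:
((-151 - 1*24) + K)**2 = ((-151 - 1*24) + 103)**2 = ((-151 - 24) + 103)**2 = (-175 + 103)**2 = (-72)**2 = 5184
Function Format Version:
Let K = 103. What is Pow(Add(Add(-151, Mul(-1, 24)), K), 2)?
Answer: 5184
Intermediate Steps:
Pow(Add(Add(-151, Mul(-1, 24)), K), 2) = Pow(Add(Add(-151, Mul(-1, 24)), 103), 2) = Pow(Add(Add(-151, -24), 103), 2) = Pow(Add(-175, 103), 2) = Pow(-72, 2) = 5184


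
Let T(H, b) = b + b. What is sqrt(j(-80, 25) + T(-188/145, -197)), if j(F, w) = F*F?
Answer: sqrt(6006) ≈ 77.498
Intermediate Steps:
j(F, w) = F**2
T(H, b) = 2*b
sqrt(j(-80, 25) + T(-188/145, -197)) = sqrt((-80)**2 + 2*(-197)) = sqrt(6400 - 394) = sqrt(6006)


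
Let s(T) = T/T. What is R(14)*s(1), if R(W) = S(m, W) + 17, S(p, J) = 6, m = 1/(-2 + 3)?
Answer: 23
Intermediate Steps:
m = 1 (m = 1/1 = 1)
R(W) = 23 (R(W) = 6 + 17 = 23)
s(T) = 1
R(14)*s(1) = 23*1 = 23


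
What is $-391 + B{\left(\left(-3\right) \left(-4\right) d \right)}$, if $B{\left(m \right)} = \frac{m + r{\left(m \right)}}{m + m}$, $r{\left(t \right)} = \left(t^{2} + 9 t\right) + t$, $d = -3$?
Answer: $- \frac{807}{2} \approx -403.5$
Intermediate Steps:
$r{\left(t \right)} = t^{2} + 10 t$
$B{\left(m \right)} = \frac{m + m \left(10 + m\right)}{2 m}$ ($B{\left(m \right)} = \frac{m + m \left(10 + m\right)}{m + m} = \frac{m + m \left(10 + m\right)}{2 m}$)
$-391 + B{\left(\left(-3\right) \left(-4\right) d \right)} = -391 + \left(\frac{11}{2} + \frac{\left(-3\right) \left(-4\right) \left(-3\right)}{2}\right) = -391 + \left(\frac{11}{2} + \frac{12 \left(-3\right)}{2}\right) = -391 + \left(\frac{11}{2} + \frac{1}{2} \left(-36\right)\right) = -391 + \left(\frac{11}{2} - 18\right) = -391 - \frac{25}{2} = - \frac{807}{2}$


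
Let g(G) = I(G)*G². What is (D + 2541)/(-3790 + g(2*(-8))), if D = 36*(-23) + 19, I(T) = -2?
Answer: -866/2151 ≈ -0.40260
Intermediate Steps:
g(G) = -2*G²
D = -809 (D = -828 + 19 = -809)
(D + 2541)/(-3790 + g(2*(-8))) = (-809 + 2541)/(-3790 - 2*(2*(-8))²) = 1732/(-3790 - 2*(-16)²) = 1732/(-3790 - 2*256) = 1732/(-3790 - 512) = 1732/(-4302) = 1732*(-1/4302) = -866/2151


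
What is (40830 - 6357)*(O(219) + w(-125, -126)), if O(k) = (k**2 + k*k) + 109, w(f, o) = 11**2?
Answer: 3314647896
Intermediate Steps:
w(f, o) = 121
O(k) = 109 + 2*k**2 (O(k) = (k**2 + k**2) + 109 = 2*k**2 + 109 = 109 + 2*k**2)
(40830 - 6357)*(O(219) + w(-125, -126)) = (40830 - 6357)*((109 + 2*219**2) + 121) = 34473*((109 + 2*47961) + 121) = 34473*((109 + 95922) + 121) = 34473*(96031 + 121) = 34473*96152 = 3314647896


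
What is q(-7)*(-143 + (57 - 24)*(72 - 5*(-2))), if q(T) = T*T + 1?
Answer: 128150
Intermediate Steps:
q(T) = 1 + T² (q(T) = T² + 1 = 1 + T²)
q(-7)*(-143 + (57 - 24)*(72 - 5*(-2))) = (1 + (-7)²)*(-143 + (57 - 24)*(72 - 5*(-2))) = (1 + 49)*(-143 + 33*(72 + 10)) = 50*(-143 + 33*82) = 50*(-143 + 2706) = 50*2563 = 128150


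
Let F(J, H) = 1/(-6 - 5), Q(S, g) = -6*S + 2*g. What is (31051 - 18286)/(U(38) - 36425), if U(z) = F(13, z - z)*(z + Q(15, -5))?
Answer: -140415/400613 ≈ -0.35050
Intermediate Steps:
F(J, H) = -1/11 (F(J, H) = 1/(-11) = -1/11)
U(z) = 100/11 - z/11 (U(z) = -(z + (-6*15 + 2*(-5)))/11 = -(z + (-90 - 10))/11 = -(z - 100)/11 = -(-100 + z)/11 = 100/11 - z/11)
(31051 - 18286)/(U(38) - 36425) = (31051 - 18286)/((100/11 - 1/11*38) - 36425) = 12765/((100/11 - 38/11) - 36425) = 12765/(62/11 - 36425) = 12765/(-400613/11) = 12765*(-11/400613) = -140415/400613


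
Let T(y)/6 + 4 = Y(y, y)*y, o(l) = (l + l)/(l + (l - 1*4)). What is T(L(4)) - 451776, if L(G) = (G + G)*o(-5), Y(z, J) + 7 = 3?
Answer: -3163560/7 ≈ -4.5194e+5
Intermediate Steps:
Y(z, J) = -4 (Y(z, J) = -7 + 3 = -4)
o(l) = 2*l/(-4 + 2*l) (o(l) = (2*l)/(l + (l - 4)) = (2*l)/(l + (-4 + l)) = (2*l)/(-4 + 2*l) = 2*l/(-4 + 2*l))
L(G) = 10*G/7 (L(G) = (G + G)*(-5/(-2 - 5)) = (2*G)*(-5/(-7)) = (2*G)*(-5*(-1/7)) = (2*G)*(5/7) = 10*G/7)
T(y) = -24 - 24*y (T(y) = -24 + 6*(-4*y) = -24 - 24*y)
T(L(4)) - 451776 = (-24 - 240*4/7) - 451776 = (-24 - 24*40/7) - 451776 = (-24 - 960/7) - 451776 = -1128/7 - 451776 = -3163560/7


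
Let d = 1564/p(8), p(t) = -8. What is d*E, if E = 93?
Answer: -36363/2 ≈ -18182.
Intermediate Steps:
d = -391/2 (d = 1564/(-8) = 1564*(-1/8) = -391/2 ≈ -195.50)
d*E = -391/2*93 = -36363/2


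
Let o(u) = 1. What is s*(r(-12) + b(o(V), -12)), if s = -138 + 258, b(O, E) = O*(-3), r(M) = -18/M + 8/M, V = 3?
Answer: -260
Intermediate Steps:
r(M) = -10/M
b(O, E) = -3*O
s = 120
s*(r(-12) + b(o(V), -12)) = 120*(-10/(-12) - 3*1) = 120*(-10*(-1/12) - 3) = 120*(5/6 - 3) = 120*(-13/6) = -260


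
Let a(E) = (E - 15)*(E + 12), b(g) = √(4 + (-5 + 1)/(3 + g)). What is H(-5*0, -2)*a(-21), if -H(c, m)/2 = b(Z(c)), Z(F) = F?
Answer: -432*√6 ≈ -1058.2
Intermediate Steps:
b(g) = √(4 - 4/(3 + g))
H(c, m) = -4*√((2 + c)/(3 + c))
a(E) = (-15 + E)*(12 + E)
H(-5*0, -2)*a(-21) = (-4*√(2 - 5*0)/√(3 - 5*0))*(-180 + (-21)² - 3*(-21)) = (-4*√(2 + 0)/√(3 + 0))*(-180 + 441 + 63) = -4*√6/3*324 = -432*√6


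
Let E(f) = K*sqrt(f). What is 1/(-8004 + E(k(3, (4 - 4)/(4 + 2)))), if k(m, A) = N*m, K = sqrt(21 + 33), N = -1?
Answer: -1334/10677363 - I*sqrt(2)/7118242 ≈ -0.00012494 - 1.9867e-7*I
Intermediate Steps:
K = 3*sqrt(6) (K = sqrt(54) = 3*sqrt(6) ≈ 7.3485)
k(m, A) = -m
E(f) = 3*sqrt(6)*sqrt(f) (E(f) = (3*sqrt(6))*sqrt(f) = 3*sqrt(6)*sqrt(f))
1/(-8004 + E(k(3, (4 - 4)/(4 + 2)))) = 1/(-8004 + 3*sqrt(6)*sqrt(-1*3)) = 1/(-8004 + 3*sqrt(6)*sqrt(-3)) = 1/(-8004 + 3*sqrt(6)*(I*sqrt(3))) = 1/(-8004 + 9*I*sqrt(2))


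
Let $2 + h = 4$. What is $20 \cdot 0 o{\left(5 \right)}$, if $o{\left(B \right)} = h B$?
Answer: $0$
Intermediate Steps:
$h = 2$ ($h = -2 + 4 = 2$)
$o{\left(B \right)} = 2 B$
$20 \cdot 0 o{\left(5 \right)} = 20 \cdot 0 \cdot 2 \cdot 5 = 0 \cdot 10 = 0$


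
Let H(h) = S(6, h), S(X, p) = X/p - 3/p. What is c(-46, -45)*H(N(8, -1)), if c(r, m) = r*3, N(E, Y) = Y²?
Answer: -414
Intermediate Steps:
S(X, p) = -3/p + X/p
H(h) = 3/h (H(h) = (-3 + 6)/h = 3/h)
c(r, m) = 3*r
c(-46, -45)*H(N(8, -1)) = (3*(-46))*(3/((-1)²)) = -414/1 = -414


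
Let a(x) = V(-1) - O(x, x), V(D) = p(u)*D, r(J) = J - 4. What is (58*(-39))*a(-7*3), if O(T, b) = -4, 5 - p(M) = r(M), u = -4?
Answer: 20358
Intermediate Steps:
r(J) = -4 + J
p(M) = 9 - M (p(M) = 5 - (-4 + M) = 5 + (4 - M) = 9 - M)
V(D) = 13*D (V(D) = (9 - 1*(-4))*D = (9 + 4)*D = 13*D)
a(x) = -9 (a(x) = 13*(-1) - 1*(-4) = -13 + 4 = -9)
(58*(-39))*a(-7*3) = (58*(-39))*(-9) = -2262*(-9) = 20358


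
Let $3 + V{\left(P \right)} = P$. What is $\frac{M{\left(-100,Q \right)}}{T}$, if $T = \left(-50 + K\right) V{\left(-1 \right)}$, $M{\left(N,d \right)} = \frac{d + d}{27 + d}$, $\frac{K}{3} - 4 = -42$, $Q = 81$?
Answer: $\frac{3}{1312} \approx 0.0022866$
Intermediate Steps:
$K = -114$ ($K = 12 + 3 \left(-42\right) = 12 - 126 = -114$)
$V{\left(P \right)} = -3 + P$
$M{\left(N,d \right)} = \frac{2 d}{27 + d}$
$T = 656$ ($T = \left(-50 - 114\right) \left(-3 - 1\right) = \left(-164\right) \left(-4\right) = 656$)
$\frac{M{\left(-100,Q \right)}}{T} = \frac{2 \cdot 81 \frac{1}{27 + 81}}{656} = 2 \cdot 81 \cdot \frac{1}{108} \cdot \frac{1}{656} = \frac{3}{2} \cdot \frac{1}{656} = \frac{3}{1312}$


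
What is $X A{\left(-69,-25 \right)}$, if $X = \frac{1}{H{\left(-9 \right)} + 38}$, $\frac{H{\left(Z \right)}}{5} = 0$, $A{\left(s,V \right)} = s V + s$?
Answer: $\frac{828}{19} \approx 43.579$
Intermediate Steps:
$A{\left(s,V \right)} = s + V s$ ($A{\left(s,V \right)} = V s + s = s + V s$)
$H{\left(Z \right)} = 0$ ($H{\left(Z \right)} = 5 \cdot 0 = 0$)
$X = \frac{1}{38}$ ($X = \frac{1}{0 + 38} = \frac{1}{38} \approx 0.026316$)
$X A{\left(-69,-25 \right)} = \frac{\left(-69\right) \left(1 - 25\right)}{38} = \frac{\left(-69\right) \left(-24\right)}{38} = \frac{1}{38} \cdot 1656 = \frac{828}{19}$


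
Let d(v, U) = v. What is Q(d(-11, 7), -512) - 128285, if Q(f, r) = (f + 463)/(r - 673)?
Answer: -152018177/1185 ≈ -1.2829e+5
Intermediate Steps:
Q(f, r) = (463 + f)/(-673 + r)
Q(d(-11, 7), -512) - 128285 = (463 - 11)/(-673 - 512) - 128285 = 452/(-1185) - 128285 = -1/1185*452 - 128285 = -452/1185 - 128285 = -152018177/1185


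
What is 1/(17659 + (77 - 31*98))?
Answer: 1/14698 ≈ 6.8036e-5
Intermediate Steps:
1/(17659 + (77 - 31*98)) = 1/(17659 + (77 - 3038)) = 1/(17659 - 2961) = 1/14698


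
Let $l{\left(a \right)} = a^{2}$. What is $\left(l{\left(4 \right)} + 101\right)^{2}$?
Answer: $13689$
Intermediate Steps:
$\left(l{\left(4 \right)} + 101\right)^{2} = \left(4^{2} + 101\right)^{2} = \left(16 + 101\right)^{2} = 117^{2} = 13689$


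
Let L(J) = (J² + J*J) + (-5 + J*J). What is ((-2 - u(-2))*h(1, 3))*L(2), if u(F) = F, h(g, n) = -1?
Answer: 0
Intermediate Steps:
L(J) = -5 + 3*J² (L(J) = (J² + J²) + (-5 + J²) = 2*J² + (-5 + J²) = -5 + 3*J²)
((-2 - u(-2))*h(1, 3))*L(2) = ((-2 - 1*(-2))*(-1))*(-5 + 3*2²) = ((-2 + 2)*(-1))*(-5 + 3*4) = (0*(-1))*(-5 + 12) = 0*7 = 0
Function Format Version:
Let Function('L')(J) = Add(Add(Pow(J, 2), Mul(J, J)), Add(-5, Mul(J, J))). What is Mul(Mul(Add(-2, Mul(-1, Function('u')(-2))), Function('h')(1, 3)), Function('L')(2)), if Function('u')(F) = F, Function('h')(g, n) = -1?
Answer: 0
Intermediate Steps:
Function('L')(J) = Add(-5, Mul(3, Pow(J, 2))) (Function('L')(J) = Add(Add(Pow(J, 2), Pow(J, 2)), Add(-5, Pow(J, 2))) = Add(Mul(2, Pow(J, 2)), Add(-5, Pow(J, 2))) = Add(-5, Mul(3, Pow(J, 2))))
Mul(Mul(Add(-2, Mul(-1, Function('u')(-2))), Function('h')(1, 3)), Function('L')(2)) = Mul(Mul(Add(-2, Mul(-1, -2)), -1), Add(-5, Mul(3, Pow(2, 2)))) = Mul(Mul(Add(-2, 2), -1), Add(-5, Mul(3, 4))) = Mul(Mul(0, -1), Add(-5, 12)) = Mul(0, 7) = 0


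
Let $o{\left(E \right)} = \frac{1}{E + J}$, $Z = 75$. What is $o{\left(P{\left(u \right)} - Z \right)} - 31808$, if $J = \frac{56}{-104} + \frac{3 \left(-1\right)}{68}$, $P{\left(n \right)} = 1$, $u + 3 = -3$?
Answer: $- \frac{2097134132}{65931} \approx -31808.0$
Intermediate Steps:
$u = -6$ ($u = -3 - 3 = -6$)
$J = - \frac{515}{884}$ ($J = 56 \left(- \frac{1}{104}\right) - \frac{3}{68} = - \frac{7}{13} - \frac{3}{68} = - \frac{515}{884} \approx -0.58258$)
$o{\left(E \right)} = \frac{1}{- \frac{515}{884} + E}$ ($o{\left(E \right)} = \frac{1}{E - \frac{515}{884}} = \frac{1}{- \frac{515}{884} + E}$)
$o{\left(P{\left(u \right)} - Z \right)} - 31808 = \frac{884}{-515 + 884 \left(1 - 75\right)} - 31808 = \frac{884}{-515 + 884 \left(-74\right)} - 31808 = \frac{884}{-515 - 65416} - 31808 = \frac{884}{-65931} - 31808 = 884 \left(- \frac{1}{65931}\right) - 31808 = - \frac{884}{65931} - 31808 = - \frac{2097134132}{65931}$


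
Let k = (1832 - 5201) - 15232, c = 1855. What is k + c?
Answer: -16746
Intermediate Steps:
k = -18601 (k = -3369 - 15232 = -18601)
k + c = -18601 + 1855 = -16746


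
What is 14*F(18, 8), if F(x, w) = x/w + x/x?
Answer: 91/2 ≈ 45.500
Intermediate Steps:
F(x, w) = 1 + x/w (F(x, w) = x/w + 1 = 1 + x/w)
14*F(18, 8) = 14*((8 + 18)/8) = 14*((1/8)*26) = 14*(13/4) = 91/2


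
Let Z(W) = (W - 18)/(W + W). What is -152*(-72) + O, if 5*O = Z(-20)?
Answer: 1094419/100 ≈ 10944.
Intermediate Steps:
Z(W) = (-18 + W)/(2*W) (Z(W) = (-18 + W)/((2*W)) = (-18 + W)*(1/(2*W)) = (-18 + W)/(2*W))
O = 19/100 (O = ((1/2)*(-18 - 20)/(-20))/5 = ((1/2)*(-1/20)*(-38))/5 = (1/5)*(19/20) = 19/100 ≈ 0.19000)
-152*(-72) + O = -152*(-72) + 19/100 = 10944 + 19/100 = 1094419/100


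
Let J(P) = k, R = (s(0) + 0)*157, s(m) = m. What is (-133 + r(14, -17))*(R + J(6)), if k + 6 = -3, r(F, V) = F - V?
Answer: 918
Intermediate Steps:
R = 0 (R = (0 + 0)*157 = 0*157 = 0)
k = -9 (k = -6 - 3 = -9)
J(P) = -9
(-133 + r(14, -17))*(R + J(6)) = (-133 + (14 - 1*(-17)))*(0 - 9) = (-133 + (14 + 17))*(-9) = (-133 + 31)*(-9) = -102*(-9) = 918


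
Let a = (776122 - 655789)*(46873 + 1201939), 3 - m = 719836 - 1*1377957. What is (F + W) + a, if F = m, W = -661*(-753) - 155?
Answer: 150274450098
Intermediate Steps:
m = 658124 (m = 3 - (719836 - 1*1377957) = 3 - (719836 - 1377957) = 3 - 1*(-658121) = 3 + 658121 = 658124)
W = 497578 (W = 497733 - 155 = 497578)
a = 150273294396 (a = 120333*1248812 = 150273294396)
F = 658124
(F + W) + a = (658124 + 497578) + 150273294396 = 1155702 + 150273294396 = 150274450098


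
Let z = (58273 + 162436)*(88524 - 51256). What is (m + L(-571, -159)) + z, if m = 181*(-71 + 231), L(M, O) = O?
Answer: 8225411813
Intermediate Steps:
z = 8225383012 (z = 220709*37268 = 8225383012)
m = 28960 (m = 181*160 = 28960)
(m + L(-571, -159)) + z = (28960 - 159) + 8225383012 = 28801 + 8225383012 = 8225411813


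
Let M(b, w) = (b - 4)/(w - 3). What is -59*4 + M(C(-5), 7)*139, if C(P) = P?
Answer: -2195/4 ≈ -548.75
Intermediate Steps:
M(b, w) = (-4 + b)/(-3 + w)
-59*4 + M(C(-5), 7)*139 = -59*4 + ((-4 - 5)/(-3 + 7))*139 = -236 + (-9/4)*139 = -236 + ((1/4)*(-9))*139 = -236 - 9/4*139 = -236 - 1251/4 = -2195/4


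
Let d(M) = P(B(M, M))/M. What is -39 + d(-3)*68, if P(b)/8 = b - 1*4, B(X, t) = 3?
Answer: 427/3 ≈ 142.33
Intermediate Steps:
P(b) = -32 + 8*b (P(b) = 8*(b - 1*4) = 8*(b - 4) = 8*(-4 + b) = -32 + 8*b)
d(M) = -8/M (d(M) = (-32 + 8*3)/M = (-32 + 24)/M = -8/M)
-39 + d(-3)*68 = -39 - 8/(-3)*68 = -39 - 8*(-1/3)*68 = -39 + (8/3)*68 = -39 + 544/3 = 427/3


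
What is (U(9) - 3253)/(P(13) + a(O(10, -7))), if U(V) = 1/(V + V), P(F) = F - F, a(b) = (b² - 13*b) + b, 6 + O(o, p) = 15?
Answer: 58553/486 ≈ 120.48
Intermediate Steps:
O(o, p) = 9 (O(o, p) = -6 + 15 = 9)
a(b) = b² - 12*b
P(F) = 0
U(V) = 1/(2*V)
(U(9) - 3253)/(P(13) + a(O(10, -7))) = ((½)/9 - 3253)/(0 + 9*(-12 + 9)) = ((½)*(⅑) - 3253)/(0 + 9*(-3)) = (1/18 - 3253)/(0 - 27) = -58553/18/(-27) = -58553/18*(-1/27) = 58553/486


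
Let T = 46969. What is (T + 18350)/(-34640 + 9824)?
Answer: -21773/8272 ≈ -2.6321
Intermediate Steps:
(T + 18350)/(-34640 + 9824) = (46969 + 18350)/(-34640 + 9824) = 65319/(-24816) = 65319*(-1/24816) = -21773/8272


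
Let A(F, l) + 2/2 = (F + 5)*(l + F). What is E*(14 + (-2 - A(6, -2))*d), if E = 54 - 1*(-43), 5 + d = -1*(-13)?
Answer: -33562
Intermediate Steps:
A(F, l) = -1 + (5 + F)*(F + l) (A(F, l) = -1 + (F + 5)*(l + F) = -1 + (5 + F)*(F + l))
d = 8 (d = -5 - 1*(-13) = -5 + 13 = 8)
E = 97 (E = 54 + 43 = 97)
E*(14 + (-2 - A(6, -2))*d) = 97*(14 + (-2 - (-1 + 6² + 5*6 + 5*(-2) + 6*(-2)))*8) = 97*(14 + (-2 - (-1 + 36 + 30 - 10 - 12))*8) = 97*(14 + (-2 - 1*43)*8) = 97*(14 + (-2 - 43)*8) = 97*(14 - 45*8) = 97*(14 - 360) = 97*(-346) = -33562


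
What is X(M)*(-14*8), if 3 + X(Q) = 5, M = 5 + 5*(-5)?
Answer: -224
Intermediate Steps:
M = -20 (M = 5 - 25 = -20)
X(Q) = 2 (X(Q) = -3 + 5 = 2)
X(M)*(-14*8) = 2*(-14*8) = 2*(-112) = -224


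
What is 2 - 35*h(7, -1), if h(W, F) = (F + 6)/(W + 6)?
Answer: -149/13 ≈ -11.462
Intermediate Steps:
h(W, F) = (6 + F)/(6 + W)
2 - 35*h(7, -1) = 2 - 35*(6 - 1)/(6 + 7) = 2 - 35*5/13 = 2 - 175/13 = -149/13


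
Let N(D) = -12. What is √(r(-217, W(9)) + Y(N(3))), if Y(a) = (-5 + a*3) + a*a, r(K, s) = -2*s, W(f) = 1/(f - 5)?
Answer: √410/2 ≈ 10.124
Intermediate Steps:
W(f) = 1/(-5 + f)
Y(a) = -5 + a² + 3*a (Y(a) = (-5 + 3*a) + a² = -5 + a² + 3*a)
√(r(-217, W(9)) + Y(N(3))) = √(-2/(-5 + 9) + (-5 + (-12)² + 3*(-12))) = √(-2/4 + (-5 + 144 - 36)) = √(-2*¼ + 103) = √(-½ + 103) = √(205/2) = √410/2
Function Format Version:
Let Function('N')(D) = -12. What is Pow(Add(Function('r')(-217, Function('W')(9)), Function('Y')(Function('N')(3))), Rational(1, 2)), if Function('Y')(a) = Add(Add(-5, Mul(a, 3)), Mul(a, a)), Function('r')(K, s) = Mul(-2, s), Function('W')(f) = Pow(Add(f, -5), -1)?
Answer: Mul(Rational(1, 2), Pow(410, Rational(1, 2))) ≈ 10.124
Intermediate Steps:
Function('W')(f) = Pow(Add(-5, f), -1)
Function('Y')(a) = Add(-5, Pow(a, 2), Mul(3, a)) (Function('Y')(a) = Add(Add(-5, Mul(3, a)), Pow(a, 2)) = Add(-5, Pow(a, 2), Mul(3, a)))
Pow(Add(Function('r')(-217, Function('W')(9)), Function('Y')(Function('N')(3))), Rational(1, 2)) = Pow(Add(Mul(-2, Pow(Add(-5, 9), -1)), Add(-5, Pow(-12, 2), Mul(3, -12))), Rational(1, 2)) = Pow(Add(Mul(-2, Pow(4, -1)), Add(-5, 144, -36)), Rational(1, 2)) = Pow(Add(Mul(-2, Rational(1, 4)), 103), Rational(1, 2)) = Pow(Add(Rational(-1, 2), 103), Rational(1, 2)) = Pow(Rational(205, 2), Rational(1, 2)) = Mul(Rational(1, 2), Pow(410, Rational(1, 2)))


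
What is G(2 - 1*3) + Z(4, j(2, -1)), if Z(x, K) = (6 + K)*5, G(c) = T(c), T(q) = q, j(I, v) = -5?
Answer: 4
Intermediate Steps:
G(c) = c
Z(x, K) = 30 + 5*K
G(2 - 1*3) + Z(4, j(2, -1)) = (2 - 1*3) + (30 + 5*(-5)) = (2 - 3) + (30 - 25) = -1 + 5 = 4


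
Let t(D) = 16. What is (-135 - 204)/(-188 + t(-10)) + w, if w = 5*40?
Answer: 34739/172 ≈ 201.97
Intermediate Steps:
w = 200
(-135 - 204)/(-188 + t(-10)) + w = (-135 - 204)/(-188 + 16) + 200 = -339/(-172) + 200 = -339*(-1/172) + 200 = 339/172 + 200 = 34739/172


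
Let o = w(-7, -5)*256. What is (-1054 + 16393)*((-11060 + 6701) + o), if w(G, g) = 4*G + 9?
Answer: -141471597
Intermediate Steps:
w(G, g) = 9 + 4*G
o = -4864 (o = (9 + 4*(-7))*256 = (9 - 28)*256 = -19*256 = -4864)
(-1054 + 16393)*((-11060 + 6701) + o) = (-1054 + 16393)*((-11060 + 6701) - 4864) = 15339*(-4359 - 4864) = 15339*(-9223) = -141471597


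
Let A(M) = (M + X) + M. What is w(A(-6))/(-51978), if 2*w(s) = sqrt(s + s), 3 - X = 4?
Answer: -I*sqrt(26)/103956 ≈ -4.905e-5*I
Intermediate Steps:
X = -1 (X = 3 - 1*4 = 3 - 4 = -1)
A(M) = -1 + 2*M (A(M) = (M - 1) + M = (-1 + M) + M = -1 + 2*M)
w(s) = sqrt(2)*sqrt(s)/2 (w(s) = sqrt(s + s)/2 = sqrt(2*s)/2 = (sqrt(2)*sqrt(s))/2 = sqrt(2)*sqrt(s)/2)
w(A(-6))/(-51978) = (sqrt(2)*sqrt(-1 + 2*(-6))/2)/(-51978) = (sqrt(2)*sqrt(-1 - 12)/2)*(-1/51978) = (sqrt(2)*sqrt(-13)/2)*(-1/51978) = (sqrt(2)*(I*sqrt(13))/2)*(-1/51978) = (I*sqrt(26)/2)*(-1/51978) = -I*sqrt(26)/103956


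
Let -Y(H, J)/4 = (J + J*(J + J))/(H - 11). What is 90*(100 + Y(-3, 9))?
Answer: 93780/7 ≈ 13397.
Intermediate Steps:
Y(H, J) = -4*(J + 2*J**2)/(-11 + H) (Y(H, J) = -4*(J + J*(J + J))/(H - 11) = -4*(J + J*(2*J))/(-11 + H) = -4*(J + 2*J**2)/(-11 + H))
90*(100 + Y(-3, 9)) = 90*(100 - 4*9*(1 + 2*9)/(-11 - 3)) = 90*(100 - 4*9*(1 + 18)/(-14)) = 90*(100 - 4*9*(-1/14)*19) = 90*(100 + 342/7) = 90*(1042/7) = 93780/7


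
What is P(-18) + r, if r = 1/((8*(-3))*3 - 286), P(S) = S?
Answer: -6445/358 ≈ -18.003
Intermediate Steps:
r = -1/358 (r = 1/(-24*3 - 286) = 1/(-72 - 286) = 1/(-358) = -1/358 ≈ -0.0027933)
P(-18) + r = -18 - 1/358 = -6445/358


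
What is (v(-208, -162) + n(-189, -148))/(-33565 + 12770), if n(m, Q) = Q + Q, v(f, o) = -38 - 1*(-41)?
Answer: 293/20795 ≈ 0.014090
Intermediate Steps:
v(f, o) = 3 (v(f, o) = -38 + 41 = 3)
n(m, Q) = 2*Q
(v(-208, -162) + n(-189, -148))/(-33565 + 12770) = (3 + 2*(-148))/(-33565 + 12770) = (3 - 296)/(-20795) = -293*(-1/20795) = 293/20795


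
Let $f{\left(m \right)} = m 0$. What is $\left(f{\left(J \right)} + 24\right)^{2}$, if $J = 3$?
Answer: $576$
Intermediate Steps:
$f{\left(m \right)} = 0$
$\left(f{\left(J \right)} + 24\right)^{2} = \left(0 + 24\right)^{2} = 24^{2} = 576$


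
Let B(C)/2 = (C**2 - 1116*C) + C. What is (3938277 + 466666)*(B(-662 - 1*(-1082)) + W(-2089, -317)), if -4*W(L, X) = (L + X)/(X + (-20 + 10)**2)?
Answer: -1116082183102029/434 ≈ -2.5716e+12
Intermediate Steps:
B(C) = -2230*C + 2*C**2 (B(C) = 2*((C**2 - 1116*C) + C) = 2*(C**2 - 1115*C) = -2230*C + 2*C**2)
W(L, X) = -(L + X)/(4*(100 + X)) (W(L, X) = -(L + X)/(4*(X + (-20 + 10)**2)) = -(L + X)/(4*(X + (-10)**2)) = -(L + X)/(4*(X + 100)) = -(L + X)/(4*(100 + X)))
(3938277 + 466666)*(B(-662 - 1*(-1082)) + W(-2089, -317)) = (3938277 + 466666)*(2*(-662 - 1*(-1082))*(-1115 + (-662 - 1*(-1082))) + (-1*(-2089) - 1*(-317))/(4*(100 - 317))) = 4404943*(2*(-662 + 1082)*(-1115 + (-662 + 1082)) + (1/4)*(2089 + 317)/(-217)) = 4404943*(2*420*(-1115 + 420) + (1/4)*(-1/217)*2406) = 4404943*(2*420*(-695) - 1203/434) = 4404943*(-583800 - 1203/434) = 4404943*(-253370403/434) = -1116082183102029/434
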